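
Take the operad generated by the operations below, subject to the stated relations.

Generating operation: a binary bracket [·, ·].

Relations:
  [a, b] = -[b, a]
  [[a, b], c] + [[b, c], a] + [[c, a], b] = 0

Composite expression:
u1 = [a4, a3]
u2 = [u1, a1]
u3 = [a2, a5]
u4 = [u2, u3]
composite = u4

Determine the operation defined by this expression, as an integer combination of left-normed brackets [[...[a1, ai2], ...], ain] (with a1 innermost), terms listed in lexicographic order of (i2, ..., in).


[[[[a1, a3], a4], a2], a5] - [[[[a1, a3], a4], a5], a2] - [[[[a1, a4], a3], a2], a5] + [[[[a1, a4], a3], a5], a2]

Antisymmetry and Jacobi reduce to a1-anchored left-normed brackets.
Composite bracket: [[[a4, a3], a1], [a2, a5]]
Expanding via [a, b] = ab - ba: 16 signed words (2^4 = 16).
Words beginning with a1 determine it all:
  word a1a3a4a2a5 has sign +1, contributing +[[[[a1, a3], a4], a2], a5]
  word a1a3a4a5a2 has sign -1, contributing -[[[[a1, a3], a4], a5], a2]
  word a1a4a3a2a5 has sign -1, contributing -[[[[a1, a4], a3], a2], a5]
  word a1a4a3a5a2 has sign +1, contributing +[[[[a1, a4], a3], a5], a2]


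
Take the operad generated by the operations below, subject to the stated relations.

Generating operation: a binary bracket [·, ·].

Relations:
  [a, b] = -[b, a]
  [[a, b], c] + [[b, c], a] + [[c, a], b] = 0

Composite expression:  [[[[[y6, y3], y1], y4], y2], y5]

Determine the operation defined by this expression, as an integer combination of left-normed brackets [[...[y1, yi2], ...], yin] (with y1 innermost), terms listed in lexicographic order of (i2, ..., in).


Skip Jacobi rewriting: expand, keep y1-initial words, read off terms.
Composite bracket: [[[[[y6, y3], y1], y4], y2], y5]
Each bracket splits as ab - ba, giving 32 signed words (2^5 = 32).
Coefficients come from the y1-initial words:
  y1y3y6y4y2y5 appears with sign +1, giving the term +[[[[[y1, y3], y6], y4], y2], y5]
  y1y6y3y4y2y5 appears with sign -1, giving the term -[[[[[y1, y6], y3], y4], y2], y5]

[[[[[y1, y3], y6], y4], y2], y5] - [[[[[y1, y6], y3], y4], y2], y5]


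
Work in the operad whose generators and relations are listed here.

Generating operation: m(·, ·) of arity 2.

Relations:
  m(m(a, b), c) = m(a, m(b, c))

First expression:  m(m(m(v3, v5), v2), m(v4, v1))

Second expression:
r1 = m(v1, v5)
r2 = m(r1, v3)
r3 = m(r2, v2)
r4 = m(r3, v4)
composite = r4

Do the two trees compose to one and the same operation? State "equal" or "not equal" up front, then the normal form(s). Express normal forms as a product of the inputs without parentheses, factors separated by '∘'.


The first expression, normalized: v3 ∘ v5 ∘ v2 ∘ v4 ∘ v1
The second expression, normalized: v1 ∘ v5 ∘ v3 ∘ v2 ∘ v4
The forms do not match — not equal.

not equal: they reduce to v3 ∘ v5 ∘ v2 ∘ v4 ∘ v1 and v1 ∘ v5 ∘ v3 ∘ v2 ∘ v4


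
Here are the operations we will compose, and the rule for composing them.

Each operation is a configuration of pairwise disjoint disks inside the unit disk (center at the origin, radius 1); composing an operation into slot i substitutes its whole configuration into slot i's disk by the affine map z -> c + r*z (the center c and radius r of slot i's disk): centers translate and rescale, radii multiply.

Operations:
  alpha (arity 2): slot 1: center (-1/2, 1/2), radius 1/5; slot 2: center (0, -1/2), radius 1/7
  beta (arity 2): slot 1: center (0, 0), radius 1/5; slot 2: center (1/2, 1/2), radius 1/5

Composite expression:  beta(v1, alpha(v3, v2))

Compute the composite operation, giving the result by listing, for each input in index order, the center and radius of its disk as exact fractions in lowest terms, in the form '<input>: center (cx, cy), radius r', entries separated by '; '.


v1: center (0, 0), radius 1/5; v2: center (1/2, 2/5), radius 1/35; v3: center (2/5, 3/5), radius 1/25

Follow each v-input down from beta: c' goes to c + r*c', radius to r*r'.
for v1, the 1-step affine chain lands on center (0, 0), radius 1/5
for v3, the 2-step affine chain lands on center (2/5, 3/5), radius 1/25
for v2, the 2-step affine chain lands on center (1/2, 2/5), radius 1/35


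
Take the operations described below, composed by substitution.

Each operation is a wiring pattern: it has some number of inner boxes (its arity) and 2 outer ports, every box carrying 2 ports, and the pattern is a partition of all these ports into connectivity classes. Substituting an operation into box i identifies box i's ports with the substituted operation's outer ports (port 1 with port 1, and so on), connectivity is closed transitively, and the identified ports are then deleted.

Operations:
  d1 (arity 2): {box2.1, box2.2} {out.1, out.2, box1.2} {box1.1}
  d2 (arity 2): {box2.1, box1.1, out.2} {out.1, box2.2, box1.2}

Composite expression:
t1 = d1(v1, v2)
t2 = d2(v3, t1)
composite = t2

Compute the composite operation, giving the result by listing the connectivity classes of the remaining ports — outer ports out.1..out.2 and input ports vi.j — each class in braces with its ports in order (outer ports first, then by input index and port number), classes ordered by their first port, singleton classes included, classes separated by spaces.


Connectivity passes through glued d2-boundaries; trace each wire chain.
composing d1 on (v1, v2), with out.j its own outer ports: {out.1, out.2, v1.2} {v1.1} {v2.1, v2.2}
composing d2 on (v3, v1, v2), with out.j its own outer ports: {out.1, out.2, v1.2, v3.1, v3.2} {v1.1} {v2.1, v2.2}

{out.1, out.2, v1.2, v3.1, v3.2} {v1.1} {v2.1, v2.2}


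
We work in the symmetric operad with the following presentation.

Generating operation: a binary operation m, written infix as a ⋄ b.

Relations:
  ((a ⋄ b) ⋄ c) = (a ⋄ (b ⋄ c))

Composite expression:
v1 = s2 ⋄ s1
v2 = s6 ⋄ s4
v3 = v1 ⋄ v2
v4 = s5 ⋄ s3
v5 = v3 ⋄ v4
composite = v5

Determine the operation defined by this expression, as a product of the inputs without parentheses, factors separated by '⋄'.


Every regrouping of m is equal, so read the s-inputs in written order.
(s2 ⋄ s1) flattens to s2 ⋄ s1
(s6 ⋄ s4) flattens to s6 ⋄ s4
((s2 ⋄ s1) ⋄ (s6 ⋄ s4)) flattens to s2 ⋄ s1 ⋄ s6 ⋄ s4
(s5 ⋄ s3) flattens to s5 ⋄ s3
(((s2 ⋄ s1) ⋄ (s6 ⋄ s4)) ⋄ (s5 ⋄ s3)) flattens to s2 ⋄ s1 ⋄ s6 ⋄ s4 ⋄ s5 ⋄ s3

s2 ⋄ s1 ⋄ s6 ⋄ s4 ⋄ s5 ⋄ s3


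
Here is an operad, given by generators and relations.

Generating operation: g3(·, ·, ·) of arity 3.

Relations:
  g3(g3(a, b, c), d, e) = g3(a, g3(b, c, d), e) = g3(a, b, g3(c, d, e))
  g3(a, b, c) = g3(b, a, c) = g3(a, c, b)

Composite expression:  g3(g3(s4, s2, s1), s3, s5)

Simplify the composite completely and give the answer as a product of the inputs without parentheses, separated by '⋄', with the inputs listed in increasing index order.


s1 ⋄ s2 ⋄ s3 ⋄ s4 ⋄ s5

Reordering under g3 is free, so list the s-inputs canonically.
g3(s4, s2, s1) linearizes to s4 ⋄ s2 ⋄ s1
g3(g3(s4, s2, s1), s3, s5) linearizes to s4 ⋄ s2 ⋄ s1 ⋄ s3 ⋄ s5
rearranged into index order: s1 ⋄ s2 ⋄ s3 ⋄ s4 ⋄ s5


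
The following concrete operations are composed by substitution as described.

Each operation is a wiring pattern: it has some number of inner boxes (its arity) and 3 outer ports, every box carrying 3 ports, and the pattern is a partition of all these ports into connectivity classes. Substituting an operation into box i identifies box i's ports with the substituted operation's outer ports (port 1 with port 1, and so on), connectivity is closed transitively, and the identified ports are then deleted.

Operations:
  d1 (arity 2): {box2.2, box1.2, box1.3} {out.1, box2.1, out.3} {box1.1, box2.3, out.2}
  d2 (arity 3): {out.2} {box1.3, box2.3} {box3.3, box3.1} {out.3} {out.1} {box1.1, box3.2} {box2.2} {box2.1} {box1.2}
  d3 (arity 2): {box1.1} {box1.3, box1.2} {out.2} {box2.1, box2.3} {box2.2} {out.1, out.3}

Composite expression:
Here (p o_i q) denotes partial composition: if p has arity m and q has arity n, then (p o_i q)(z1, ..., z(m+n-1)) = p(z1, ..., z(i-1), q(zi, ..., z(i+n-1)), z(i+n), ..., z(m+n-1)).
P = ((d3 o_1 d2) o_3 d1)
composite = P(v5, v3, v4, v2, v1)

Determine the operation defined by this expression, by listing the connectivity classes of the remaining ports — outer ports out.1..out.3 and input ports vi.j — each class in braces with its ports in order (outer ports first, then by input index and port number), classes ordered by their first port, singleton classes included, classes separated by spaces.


{out.1, out.3} {out.2} {v1.1, v1.3} {v1.2} {v2.1} {v2.2, v4.2, v4.3} {v2.3, v4.1, v5.1} {v3.1} {v3.2} {v3.3, v5.3} {v5.2}

Two ports join when wires chain via d3-identified ports.
d1 over (v4, v2) gives {out.1, out.3, v2.1} {out.2, v2.3, v4.1} {v2.2, v4.2, v4.3}, out.j being that stage's outer ports
d2 over (v5, v3, v4, v2) gives {out.1} {out.2} {out.3} {v2.1} {v2.2, v4.2, v4.3} {v2.3, v4.1, v5.1} {v3.1} {v3.2} {v3.3, v5.3} {v5.2}, out.j being that stage's outer ports
d3 over (v5, v3, v4, v2, v1) gives {out.1, out.3} {out.2} {v1.1, v1.3} {v1.2} {v2.1} {v2.2, v4.2, v4.3} {v2.3, v4.1, v5.1} {v3.1} {v3.2} {v3.3, v5.3} {v5.2}, out.j being that stage's outer ports


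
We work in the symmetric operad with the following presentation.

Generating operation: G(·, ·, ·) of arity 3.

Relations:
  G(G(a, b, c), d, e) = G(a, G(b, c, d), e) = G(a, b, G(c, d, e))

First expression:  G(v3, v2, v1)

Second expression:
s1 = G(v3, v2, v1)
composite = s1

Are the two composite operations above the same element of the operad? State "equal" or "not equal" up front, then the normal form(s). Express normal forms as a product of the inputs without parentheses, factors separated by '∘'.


The first expression reduces to v3 ∘ v2 ∘ v1
The second expression reduces to v3 ∘ v2 ∘ v1
Both agree, so they are equal.

equal; the common form is v3 ∘ v2 ∘ v1


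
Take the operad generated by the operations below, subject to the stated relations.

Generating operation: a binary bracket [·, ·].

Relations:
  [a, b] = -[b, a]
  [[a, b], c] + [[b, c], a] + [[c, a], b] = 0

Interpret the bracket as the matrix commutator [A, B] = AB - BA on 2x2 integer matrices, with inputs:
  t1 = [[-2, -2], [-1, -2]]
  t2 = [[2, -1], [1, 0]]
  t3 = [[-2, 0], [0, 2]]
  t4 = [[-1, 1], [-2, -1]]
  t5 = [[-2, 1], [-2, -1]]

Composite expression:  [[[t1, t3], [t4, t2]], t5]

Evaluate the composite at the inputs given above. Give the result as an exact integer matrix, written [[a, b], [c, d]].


[[40, 64], [168, -40]]

[t1, t3] = [[0, -8], [4, 0]]
[t4, t2] = [[-1, -2], [-4, 1]]
[[t1, t3], [t4, t2]] = [[40, -16], [-8, -40]]
[[[t1, t3], [t4, t2]], t5] = [[40, 64], [168, -40]]


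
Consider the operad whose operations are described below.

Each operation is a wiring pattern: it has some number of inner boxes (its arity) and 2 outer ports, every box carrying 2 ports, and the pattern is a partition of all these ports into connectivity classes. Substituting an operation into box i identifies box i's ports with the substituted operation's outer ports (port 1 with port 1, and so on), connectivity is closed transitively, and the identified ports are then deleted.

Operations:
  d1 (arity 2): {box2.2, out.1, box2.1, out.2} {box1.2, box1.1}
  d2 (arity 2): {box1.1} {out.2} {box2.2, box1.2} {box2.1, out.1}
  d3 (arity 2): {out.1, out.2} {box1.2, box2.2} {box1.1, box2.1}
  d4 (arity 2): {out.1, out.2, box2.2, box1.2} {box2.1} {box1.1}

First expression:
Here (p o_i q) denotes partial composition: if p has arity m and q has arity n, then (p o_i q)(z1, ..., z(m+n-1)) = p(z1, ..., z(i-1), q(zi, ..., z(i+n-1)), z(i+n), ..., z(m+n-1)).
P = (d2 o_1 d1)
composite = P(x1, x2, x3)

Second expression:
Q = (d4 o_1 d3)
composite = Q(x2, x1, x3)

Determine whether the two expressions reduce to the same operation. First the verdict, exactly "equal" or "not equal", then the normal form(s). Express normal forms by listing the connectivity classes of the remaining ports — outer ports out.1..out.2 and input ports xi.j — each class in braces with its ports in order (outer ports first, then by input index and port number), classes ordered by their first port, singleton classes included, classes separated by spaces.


not equal — first {out.1, x3.1} {out.2} {x1.1, x1.2} {x2.1, x2.2, x3.2}, second {out.1, out.2, x3.2} {x1.1, x2.1} {x1.2, x2.2} {x3.1}

The first composite normalizes to {out.1, x3.1} {out.2} {x1.1, x1.2} {x2.1, x2.2, x3.2}
The second composite normalizes to {out.1, out.2, x3.2} {x1.1, x2.1} {x1.2, x2.2} {x3.1}
They disagree, so not equal.


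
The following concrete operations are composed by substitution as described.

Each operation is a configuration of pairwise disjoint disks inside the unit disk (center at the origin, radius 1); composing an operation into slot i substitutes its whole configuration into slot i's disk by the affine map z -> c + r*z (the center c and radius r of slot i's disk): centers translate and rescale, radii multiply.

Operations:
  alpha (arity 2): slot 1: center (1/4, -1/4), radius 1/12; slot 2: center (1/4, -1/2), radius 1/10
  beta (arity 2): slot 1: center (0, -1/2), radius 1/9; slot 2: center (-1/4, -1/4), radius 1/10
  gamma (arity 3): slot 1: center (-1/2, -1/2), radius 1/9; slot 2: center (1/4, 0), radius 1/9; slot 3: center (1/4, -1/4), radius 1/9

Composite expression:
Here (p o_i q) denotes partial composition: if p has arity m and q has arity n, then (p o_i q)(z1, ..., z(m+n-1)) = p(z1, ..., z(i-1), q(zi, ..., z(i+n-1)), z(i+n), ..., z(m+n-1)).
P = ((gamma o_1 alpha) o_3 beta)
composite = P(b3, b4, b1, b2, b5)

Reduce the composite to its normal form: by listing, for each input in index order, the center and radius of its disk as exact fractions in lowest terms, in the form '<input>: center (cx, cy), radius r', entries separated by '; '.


b1: center (1/4, -1/18), radius 1/81; b2: center (2/9, -1/36), radius 1/90; b3: center (-17/36, -19/36), radius 1/108; b4: center (-17/36, -5/9), radius 1/90; b5: center (1/4, -1/4), radius 1/9

Follow each b-input down from gamma: c' goes to c + r*c', radius to r*r'.
for b3, the 2-step affine chain lands on center (-17/36, -19/36), radius 1/108
for b4, the 2-step affine chain lands on center (-17/36, -5/9), radius 1/90
for b1, the 2-step affine chain lands on center (1/4, -1/18), radius 1/81
for b2, the 2-step affine chain lands on center (2/9, -1/36), radius 1/90
for b5, the 1-step affine chain lands on center (1/4, -1/4), radius 1/9


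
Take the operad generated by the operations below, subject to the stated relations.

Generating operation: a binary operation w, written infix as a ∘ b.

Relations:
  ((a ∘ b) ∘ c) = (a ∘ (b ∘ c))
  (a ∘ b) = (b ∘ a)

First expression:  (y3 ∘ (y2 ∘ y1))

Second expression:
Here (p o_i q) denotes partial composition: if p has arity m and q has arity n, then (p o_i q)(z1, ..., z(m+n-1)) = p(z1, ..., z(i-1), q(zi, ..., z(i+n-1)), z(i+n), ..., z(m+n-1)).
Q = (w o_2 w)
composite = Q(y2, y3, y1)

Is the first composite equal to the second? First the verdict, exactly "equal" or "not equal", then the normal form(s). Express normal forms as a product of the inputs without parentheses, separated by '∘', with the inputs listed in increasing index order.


equal: each reduces to y1 ∘ y2 ∘ y3


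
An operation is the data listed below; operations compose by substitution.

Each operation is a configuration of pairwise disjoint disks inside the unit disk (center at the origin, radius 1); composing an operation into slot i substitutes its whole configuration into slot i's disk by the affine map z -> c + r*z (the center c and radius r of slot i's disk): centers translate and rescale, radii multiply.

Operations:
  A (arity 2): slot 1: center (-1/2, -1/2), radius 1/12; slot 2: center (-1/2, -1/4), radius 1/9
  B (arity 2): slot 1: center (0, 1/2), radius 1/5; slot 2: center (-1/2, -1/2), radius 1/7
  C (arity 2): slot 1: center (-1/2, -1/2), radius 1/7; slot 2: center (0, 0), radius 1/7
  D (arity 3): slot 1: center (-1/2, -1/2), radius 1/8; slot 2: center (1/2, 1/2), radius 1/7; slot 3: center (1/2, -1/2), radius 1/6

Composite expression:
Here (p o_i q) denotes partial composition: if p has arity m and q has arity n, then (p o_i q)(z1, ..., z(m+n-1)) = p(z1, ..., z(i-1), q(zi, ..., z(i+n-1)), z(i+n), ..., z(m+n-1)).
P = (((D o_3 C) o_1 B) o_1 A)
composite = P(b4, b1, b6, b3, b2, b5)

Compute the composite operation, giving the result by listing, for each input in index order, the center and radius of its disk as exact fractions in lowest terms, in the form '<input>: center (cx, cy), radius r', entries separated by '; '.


b1: center (-41/80, -71/160), radius 1/360; b2: center (5/12, -7/12), radius 1/42; b3: center (1/2, 1/2), radius 1/7; b4: center (-41/80, -9/20), radius 1/480; b5: center (1/2, -1/2), radius 1/42; b6: center (-9/16, -9/16), radius 1/56

Each b-disk chains the slot maps above it in D; radii multiply.
input b4: composing its 3 substitution steps yields center (-41/80, -9/20), radius 1/480
input b1: composing its 3 substitution steps yields center (-41/80, -71/160), radius 1/360
input b6: composing its 2 substitution steps yields center (-9/16, -9/16), radius 1/56
input b3: composing its 1 substitution step yields center (1/2, 1/2), radius 1/7
input b2: composing its 2 substitution steps yields center (5/12, -7/12), radius 1/42
input b5: composing its 2 substitution steps yields center (1/2, -1/2), radius 1/42


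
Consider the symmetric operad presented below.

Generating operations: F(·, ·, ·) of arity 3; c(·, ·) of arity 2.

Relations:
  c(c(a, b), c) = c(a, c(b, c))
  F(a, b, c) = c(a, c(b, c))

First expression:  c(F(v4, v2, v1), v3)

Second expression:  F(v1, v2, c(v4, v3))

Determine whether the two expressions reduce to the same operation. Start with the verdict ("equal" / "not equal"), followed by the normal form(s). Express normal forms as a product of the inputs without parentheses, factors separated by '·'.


The first expression, normalized: v4 · v2 · v1 · v3
The second expression, normalized: v1 · v2 · v4 · v3
Different reductions; not equal.

not equal; first: v4 · v2 · v1 · v3; second: v1 · v2 · v4 · v3


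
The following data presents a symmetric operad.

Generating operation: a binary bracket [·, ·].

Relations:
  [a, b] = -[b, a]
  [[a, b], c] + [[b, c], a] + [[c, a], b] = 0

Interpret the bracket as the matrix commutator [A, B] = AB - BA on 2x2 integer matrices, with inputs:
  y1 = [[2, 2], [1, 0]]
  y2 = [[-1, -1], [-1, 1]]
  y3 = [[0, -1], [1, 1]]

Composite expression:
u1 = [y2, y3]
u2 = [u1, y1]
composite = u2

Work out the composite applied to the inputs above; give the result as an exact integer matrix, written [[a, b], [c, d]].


[[-5, -10], [10, 5]]

[y2, y3] = [[-2, 1], [3, 2]]
[[y2, y3], y1] = [[-5, -10], [10, 5]]


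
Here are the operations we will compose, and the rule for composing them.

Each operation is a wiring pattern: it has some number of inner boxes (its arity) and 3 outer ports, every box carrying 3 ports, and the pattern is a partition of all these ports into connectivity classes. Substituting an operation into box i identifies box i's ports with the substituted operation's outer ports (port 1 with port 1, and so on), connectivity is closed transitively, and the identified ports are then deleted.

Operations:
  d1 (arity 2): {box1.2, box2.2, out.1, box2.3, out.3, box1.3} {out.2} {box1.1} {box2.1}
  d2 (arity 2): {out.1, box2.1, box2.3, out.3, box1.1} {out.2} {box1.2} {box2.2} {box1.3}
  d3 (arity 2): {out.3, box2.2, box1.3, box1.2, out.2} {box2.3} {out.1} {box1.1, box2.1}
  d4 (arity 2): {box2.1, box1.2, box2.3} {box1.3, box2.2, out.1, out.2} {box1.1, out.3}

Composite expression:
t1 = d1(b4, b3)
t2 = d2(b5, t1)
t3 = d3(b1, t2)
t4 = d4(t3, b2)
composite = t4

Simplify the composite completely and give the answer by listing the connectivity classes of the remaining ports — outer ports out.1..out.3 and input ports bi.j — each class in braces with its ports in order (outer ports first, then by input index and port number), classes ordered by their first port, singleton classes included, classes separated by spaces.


{out.1, out.2, b1.2, b1.3, b2.1, b2.2, b2.3} {out.3} {b1.1, b3.2, b3.3, b4.2, b4.3, b5.1} {b3.1} {b4.1} {b5.2} {b5.3}

Substituting into d4 glues patterns; closure does the rest.
stage d1: inputs (b4, b3), connectivity {out.1, out.3, b3.2, b3.3, b4.2, b4.3} {out.2} {b3.1} {b4.1}, out.j its boundary
stage d2: inputs (b5, b4, b3), connectivity {out.1, out.3, b3.2, b3.3, b4.2, b4.3, b5.1} {out.2} {b3.1} {b4.1} {b5.2} {b5.3}, out.j its boundary
stage d3: inputs (b1, b5, b4, b3), connectivity {out.1} {out.2, out.3, b1.2, b1.3} {b1.1, b3.2, b3.3, b4.2, b4.3, b5.1} {b3.1} {b4.1} {b5.2} {b5.3}, out.j its boundary
stage d4: inputs (b1, b5, b4, b3, b2), connectivity {out.1, out.2, b1.2, b1.3, b2.1, b2.2, b2.3} {out.3} {b1.1, b3.2, b3.3, b4.2, b4.3, b5.1} {b3.1} {b4.1} {b5.2} {b5.3}, out.j its boundary


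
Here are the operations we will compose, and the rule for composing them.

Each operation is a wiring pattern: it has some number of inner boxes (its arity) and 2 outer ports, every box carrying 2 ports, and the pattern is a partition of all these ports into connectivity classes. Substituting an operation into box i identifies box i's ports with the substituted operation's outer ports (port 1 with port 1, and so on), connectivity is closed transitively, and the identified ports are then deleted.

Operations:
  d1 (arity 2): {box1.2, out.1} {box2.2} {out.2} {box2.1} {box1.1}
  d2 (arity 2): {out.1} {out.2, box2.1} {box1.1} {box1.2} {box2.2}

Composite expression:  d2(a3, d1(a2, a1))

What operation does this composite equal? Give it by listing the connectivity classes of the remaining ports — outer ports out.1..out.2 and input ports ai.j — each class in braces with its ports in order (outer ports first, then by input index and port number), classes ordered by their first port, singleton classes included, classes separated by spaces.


{out.1} {out.2, a2.2} {a1.1} {a1.2} {a2.1} {a3.1} {a3.2}

Connectivity passes through glued d2-boundaries; trace each wire chain.
through d1, on inputs (a2, a1): {out.1, a2.2} {out.2} {a1.1} {a1.2} {a2.1} (out.j = stage outer ports)
through d2, on inputs (a3, a2, a1): {out.1} {out.2, a2.2} {a1.1} {a1.2} {a2.1} {a3.1} {a3.2} (out.j = stage outer ports)


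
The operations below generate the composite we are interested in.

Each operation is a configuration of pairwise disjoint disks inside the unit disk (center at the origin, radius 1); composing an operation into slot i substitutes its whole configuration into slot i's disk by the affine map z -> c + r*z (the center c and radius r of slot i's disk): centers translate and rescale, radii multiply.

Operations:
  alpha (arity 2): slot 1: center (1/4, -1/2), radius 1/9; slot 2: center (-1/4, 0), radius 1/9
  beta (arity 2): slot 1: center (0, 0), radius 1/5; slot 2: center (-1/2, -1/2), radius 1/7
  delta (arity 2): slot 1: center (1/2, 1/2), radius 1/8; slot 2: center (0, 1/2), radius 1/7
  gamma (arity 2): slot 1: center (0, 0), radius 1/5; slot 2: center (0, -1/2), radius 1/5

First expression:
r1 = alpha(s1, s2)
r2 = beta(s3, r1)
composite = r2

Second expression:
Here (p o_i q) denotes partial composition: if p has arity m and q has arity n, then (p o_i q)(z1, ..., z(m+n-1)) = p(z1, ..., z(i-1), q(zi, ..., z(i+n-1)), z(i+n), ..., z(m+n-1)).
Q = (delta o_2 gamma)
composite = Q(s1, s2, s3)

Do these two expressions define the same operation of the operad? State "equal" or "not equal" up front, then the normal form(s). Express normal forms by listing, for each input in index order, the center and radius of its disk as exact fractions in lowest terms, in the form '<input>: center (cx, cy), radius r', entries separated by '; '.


not equal: they reduce to s1: center (-13/28, -4/7), radius 1/63; s2: center (-15/28, -1/2), radius 1/63; s3: center (0, 0), radius 1/5 and s1: center (1/2, 1/2), radius 1/8; s2: center (0, 1/2), radius 1/35; s3: center (0, 3/7), radius 1/35

The first expression, normalized: s1: center (-13/28, -4/7), radius 1/63; s2: center (-15/28, -1/2), radius 1/63; s3: center (0, 0), radius 1/5
The second expression, normalized: s1: center (1/2, 1/2), radius 1/8; s2: center (0, 1/2), radius 1/35; s3: center (0, 3/7), radius 1/35
The forms do not match — not equal.


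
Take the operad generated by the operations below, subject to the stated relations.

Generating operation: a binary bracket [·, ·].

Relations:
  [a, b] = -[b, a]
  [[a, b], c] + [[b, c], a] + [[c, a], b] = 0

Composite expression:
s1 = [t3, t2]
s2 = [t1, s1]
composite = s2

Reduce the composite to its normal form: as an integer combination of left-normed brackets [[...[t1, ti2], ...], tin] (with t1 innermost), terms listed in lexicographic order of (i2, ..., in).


-[[t1, t2], t3] + [[t1, t3], t2]

Left-normed coefficients sit on the t1-initial expansion words.
Composite bracket: [t1, [t3, t2]]
Applying ab - ba throughout gives 4 signed words (2^2 = 4).
The t1-initial words carry the normal form:
  the word t1t2t3 carries sign -1 and contributes -[[t1, t2], t3]
  the word t1t3t2 carries sign +1 and contributes +[[t1, t3], t2]


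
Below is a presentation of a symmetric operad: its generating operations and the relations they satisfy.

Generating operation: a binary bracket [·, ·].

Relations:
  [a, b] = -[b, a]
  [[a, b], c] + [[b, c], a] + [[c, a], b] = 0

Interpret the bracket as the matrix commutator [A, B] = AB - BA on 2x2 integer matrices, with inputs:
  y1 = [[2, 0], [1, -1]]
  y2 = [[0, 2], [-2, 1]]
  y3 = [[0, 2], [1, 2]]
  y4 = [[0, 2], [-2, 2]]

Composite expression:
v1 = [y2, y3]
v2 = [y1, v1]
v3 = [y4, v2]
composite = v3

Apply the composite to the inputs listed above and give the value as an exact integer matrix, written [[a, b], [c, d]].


[y2, y3] = [[6, 2], [5, -6]]
[y1, [y2, y3]] = [[-2, 6], [-3, 2]]
[y4, [y1, [y2, y3]]] = [[6, -4], [2, -6]]

[[6, -4], [2, -6]]


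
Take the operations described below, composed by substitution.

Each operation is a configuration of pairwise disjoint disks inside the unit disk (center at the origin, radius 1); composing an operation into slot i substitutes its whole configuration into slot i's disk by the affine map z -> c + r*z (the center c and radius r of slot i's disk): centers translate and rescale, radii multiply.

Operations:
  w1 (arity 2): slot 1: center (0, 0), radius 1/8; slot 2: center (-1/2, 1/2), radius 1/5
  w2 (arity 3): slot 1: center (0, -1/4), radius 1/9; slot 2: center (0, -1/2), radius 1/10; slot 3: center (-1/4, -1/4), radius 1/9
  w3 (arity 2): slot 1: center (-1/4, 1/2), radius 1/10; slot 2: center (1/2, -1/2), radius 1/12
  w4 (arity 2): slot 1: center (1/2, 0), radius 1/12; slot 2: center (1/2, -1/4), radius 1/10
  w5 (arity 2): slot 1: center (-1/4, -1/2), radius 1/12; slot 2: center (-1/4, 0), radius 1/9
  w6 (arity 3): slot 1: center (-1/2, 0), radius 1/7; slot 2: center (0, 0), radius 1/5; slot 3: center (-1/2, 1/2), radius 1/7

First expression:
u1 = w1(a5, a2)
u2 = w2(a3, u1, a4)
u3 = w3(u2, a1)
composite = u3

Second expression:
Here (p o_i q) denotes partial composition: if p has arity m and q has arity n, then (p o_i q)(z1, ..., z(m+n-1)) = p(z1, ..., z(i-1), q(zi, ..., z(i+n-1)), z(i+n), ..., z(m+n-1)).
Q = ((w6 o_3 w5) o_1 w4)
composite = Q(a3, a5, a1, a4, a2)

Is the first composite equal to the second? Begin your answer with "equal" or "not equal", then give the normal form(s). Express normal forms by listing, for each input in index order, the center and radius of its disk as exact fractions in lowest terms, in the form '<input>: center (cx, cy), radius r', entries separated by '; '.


not equal — first a1: center (1/2, -1/2), radius 1/12; a2: center (-51/200, 91/200), radius 1/500; a3: center (-1/4, 19/40), radius 1/90; a4: center (-11/40, 19/40), radius 1/90; a5: center (-1/4, 9/20), radius 1/800, second a1: center (0, 0), radius 1/5; a2: center (-15/28, 1/2), radius 1/63; a3: center (-3/7, 0), radius 1/84; a4: center (-15/28, 3/7), radius 1/84; a5: center (-3/7, -1/28), radius 1/70


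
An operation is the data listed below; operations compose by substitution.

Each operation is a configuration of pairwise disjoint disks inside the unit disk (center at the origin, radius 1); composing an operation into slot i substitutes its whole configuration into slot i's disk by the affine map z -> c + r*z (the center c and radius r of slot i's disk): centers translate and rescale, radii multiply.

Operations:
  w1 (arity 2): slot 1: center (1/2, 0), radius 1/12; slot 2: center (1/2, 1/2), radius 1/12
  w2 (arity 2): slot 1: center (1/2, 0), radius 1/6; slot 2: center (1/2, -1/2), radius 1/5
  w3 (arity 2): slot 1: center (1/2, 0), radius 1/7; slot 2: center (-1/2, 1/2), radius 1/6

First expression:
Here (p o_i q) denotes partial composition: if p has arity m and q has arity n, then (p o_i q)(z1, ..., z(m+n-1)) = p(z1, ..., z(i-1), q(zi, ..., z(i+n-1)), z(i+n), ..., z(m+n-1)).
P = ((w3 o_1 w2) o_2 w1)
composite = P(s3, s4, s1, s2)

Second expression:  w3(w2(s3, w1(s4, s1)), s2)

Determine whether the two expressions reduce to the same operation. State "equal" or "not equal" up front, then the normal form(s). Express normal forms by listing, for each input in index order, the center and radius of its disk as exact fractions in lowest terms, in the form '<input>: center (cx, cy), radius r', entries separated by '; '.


equal: each reduces to s1: center (41/70, -2/35), radius 1/420; s2: center (-1/2, 1/2), radius 1/6; s3: center (4/7, 0), radius 1/42; s4: center (41/70, -1/14), radius 1/420

The first composite normalizes to s1: center (41/70, -2/35), radius 1/420; s2: center (-1/2, 1/2), radius 1/6; s3: center (4/7, 0), radius 1/42; s4: center (41/70, -1/14), radius 1/420
The second composite normalizes to s1: center (41/70, -2/35), radius 1/420; s2: center (-1/2, 1/2), radius 1/6; s3: center (4/7, 0), radius 1/42; s4: center (41/70, -1/14), radius 1/420
Same normal form: equal.


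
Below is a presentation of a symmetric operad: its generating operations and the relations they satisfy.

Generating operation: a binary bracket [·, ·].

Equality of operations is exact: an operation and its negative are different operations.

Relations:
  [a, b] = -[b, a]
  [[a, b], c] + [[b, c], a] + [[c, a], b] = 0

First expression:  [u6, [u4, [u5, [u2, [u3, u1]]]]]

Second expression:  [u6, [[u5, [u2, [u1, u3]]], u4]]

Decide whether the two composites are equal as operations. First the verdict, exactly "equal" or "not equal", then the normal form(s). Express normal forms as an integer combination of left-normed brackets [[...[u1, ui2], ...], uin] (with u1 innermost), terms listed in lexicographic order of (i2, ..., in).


equal — both sides give -[[[[[u1, u3], u2], u5], u4], u6]


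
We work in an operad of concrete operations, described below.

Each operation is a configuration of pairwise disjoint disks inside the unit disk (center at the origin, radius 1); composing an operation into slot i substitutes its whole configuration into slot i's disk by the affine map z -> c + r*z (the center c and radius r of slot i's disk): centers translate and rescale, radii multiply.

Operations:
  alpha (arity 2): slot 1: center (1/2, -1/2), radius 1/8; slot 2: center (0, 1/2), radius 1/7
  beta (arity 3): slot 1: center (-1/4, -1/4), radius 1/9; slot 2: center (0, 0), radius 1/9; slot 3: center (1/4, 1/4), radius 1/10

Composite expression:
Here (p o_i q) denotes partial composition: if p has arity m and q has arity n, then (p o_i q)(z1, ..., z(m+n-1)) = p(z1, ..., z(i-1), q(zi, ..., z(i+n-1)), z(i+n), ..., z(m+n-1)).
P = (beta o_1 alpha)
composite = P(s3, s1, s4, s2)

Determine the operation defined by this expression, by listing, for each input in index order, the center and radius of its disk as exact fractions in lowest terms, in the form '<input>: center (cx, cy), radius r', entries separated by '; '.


Each s-disk chains the slot maps above it in beta; radii multiply.
s3: after 2 affine steps, its disk has center (-7/36, -11/36), radius 1/72
s1: after 2 affine steps, its disk has center (-1/4, -7/36), radius 1/63
s4: after 1 affine step, its disk has center (0, 0), radius 1/9
s2: after 1 affine step, its disk has center (1/4, 1/4), radius 1/10

s1: center (-1/4, -7/36), radius 1/63; s2: center (1/4, 1/4), radius 1/10; s3: center (-7/36, -11/36), radius 1/72; s4: center (0, 0), radius 1/9


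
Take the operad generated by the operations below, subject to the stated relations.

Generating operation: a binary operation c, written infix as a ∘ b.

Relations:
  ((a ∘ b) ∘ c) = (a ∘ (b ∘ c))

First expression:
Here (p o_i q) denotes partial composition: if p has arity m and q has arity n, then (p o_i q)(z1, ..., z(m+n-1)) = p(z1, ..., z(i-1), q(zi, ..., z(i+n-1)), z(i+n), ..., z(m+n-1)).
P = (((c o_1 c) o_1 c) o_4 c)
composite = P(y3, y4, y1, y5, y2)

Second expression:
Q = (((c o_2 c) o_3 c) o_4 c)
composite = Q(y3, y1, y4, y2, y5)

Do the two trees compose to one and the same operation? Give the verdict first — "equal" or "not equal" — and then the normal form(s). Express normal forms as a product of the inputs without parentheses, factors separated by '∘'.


not equal: they reduce to y3 ∘ y4 ∘ y1 ∘ y5 ∘ y2 and y3 ∘ y1 ∘ y4 ∘ y2 ∘ y5

The first expression, normalized: y3 ∘ y4 ∘ y1 ∘ y5 ∘ y2
The second expression, normalized: y3 ∘ y1 ∘ y4 ∘ y2 ∘ y5
Distinct normal forms: not equal.


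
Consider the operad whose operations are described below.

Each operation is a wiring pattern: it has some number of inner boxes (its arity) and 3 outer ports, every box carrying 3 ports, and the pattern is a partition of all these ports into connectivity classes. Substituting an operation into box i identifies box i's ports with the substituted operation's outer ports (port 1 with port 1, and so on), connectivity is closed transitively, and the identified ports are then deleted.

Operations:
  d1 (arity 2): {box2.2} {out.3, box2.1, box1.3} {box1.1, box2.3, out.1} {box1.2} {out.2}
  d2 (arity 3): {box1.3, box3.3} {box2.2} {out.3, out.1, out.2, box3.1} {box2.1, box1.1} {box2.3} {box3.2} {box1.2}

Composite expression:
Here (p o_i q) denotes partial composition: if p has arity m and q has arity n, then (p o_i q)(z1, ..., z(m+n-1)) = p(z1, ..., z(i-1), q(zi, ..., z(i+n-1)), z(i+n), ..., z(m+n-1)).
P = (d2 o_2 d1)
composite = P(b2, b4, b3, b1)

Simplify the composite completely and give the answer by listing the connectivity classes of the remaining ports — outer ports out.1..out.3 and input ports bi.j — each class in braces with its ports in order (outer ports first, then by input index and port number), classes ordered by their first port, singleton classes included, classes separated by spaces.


{out.1, out.2, out.3, b1.1} {b1.2} {b1.3, b2.3} {b2.1, b3.3, b4.1} {b2.2} {b3.1, b4.3} {b3.2} {b4.2}

Treat the ports identified at d2 as solder joints: merge, then drop.
through d1, on inputs (b4, b3): {out.1, b3.3, b4.1} {out.2} {out.3, b3.1, b4.3} {b3.2} {b4.2} (out.j = stage outer ports)
through d2, on inputs (b2, b4, b3, b1): {out.1, out.2, out.3, b1.1} {b1.2} {b1.3, b2.3} {b2.1, b3.3, b4.1} {b2.2} {b3.1, b4.3} {b3.2} {b4.2} (out.j = stage outer ports)


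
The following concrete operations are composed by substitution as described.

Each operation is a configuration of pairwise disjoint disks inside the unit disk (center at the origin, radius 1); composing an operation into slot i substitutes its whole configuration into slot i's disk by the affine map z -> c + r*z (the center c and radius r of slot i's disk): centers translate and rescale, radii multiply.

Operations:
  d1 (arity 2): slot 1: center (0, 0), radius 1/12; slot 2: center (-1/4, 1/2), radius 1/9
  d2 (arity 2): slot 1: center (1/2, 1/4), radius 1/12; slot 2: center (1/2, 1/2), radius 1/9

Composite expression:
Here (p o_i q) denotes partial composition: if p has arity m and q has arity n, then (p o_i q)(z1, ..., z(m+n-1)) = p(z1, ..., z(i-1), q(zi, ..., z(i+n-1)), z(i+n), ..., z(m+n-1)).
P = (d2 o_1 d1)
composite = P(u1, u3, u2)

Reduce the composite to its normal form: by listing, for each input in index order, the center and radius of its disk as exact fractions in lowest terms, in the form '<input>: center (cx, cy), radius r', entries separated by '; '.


Nesting under d2 composes maps z -> c + r*z down each u-path.
for u1, the 2-step affine chain lands on center (1/2, 1/4), radius 1/144
for u3, the 2-step affine chain lands on center (23/48, 7/24), radius 1/108
for u2, the 1-step affine chain lands on center (1/2, 1/2), radius 1/9

u1: center (1/2, 1/4), radius 1/144; u2: center (1/2, 1/2), radius 1/9; u3: center (23/48, 7/24), radius 1/108


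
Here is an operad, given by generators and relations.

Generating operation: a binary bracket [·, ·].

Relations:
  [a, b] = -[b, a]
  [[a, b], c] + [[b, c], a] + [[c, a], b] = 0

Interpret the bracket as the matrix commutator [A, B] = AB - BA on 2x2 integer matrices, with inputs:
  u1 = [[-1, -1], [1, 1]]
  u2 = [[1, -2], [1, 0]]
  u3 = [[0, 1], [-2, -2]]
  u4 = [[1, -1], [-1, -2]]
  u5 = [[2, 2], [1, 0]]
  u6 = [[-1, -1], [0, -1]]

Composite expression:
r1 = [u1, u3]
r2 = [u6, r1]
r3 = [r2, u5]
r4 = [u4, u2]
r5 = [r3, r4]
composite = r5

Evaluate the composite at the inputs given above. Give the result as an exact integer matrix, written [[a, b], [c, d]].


[[-36, 4], [40, 36]]

[u1, u3] = [[1, 0], [-2, -1]]
[u6, [u1, u3]] = [[2, 2], [0, -2]]
[[u6, [u1, u3]], u5] = [[2, 4], [-4, -2]]
[u4, u2] = [[-3, -5], [-4, 3]]
[[[u6, [u1, u3]], u5], [u4, u2]] = [[-36, 4], [40, 36]]


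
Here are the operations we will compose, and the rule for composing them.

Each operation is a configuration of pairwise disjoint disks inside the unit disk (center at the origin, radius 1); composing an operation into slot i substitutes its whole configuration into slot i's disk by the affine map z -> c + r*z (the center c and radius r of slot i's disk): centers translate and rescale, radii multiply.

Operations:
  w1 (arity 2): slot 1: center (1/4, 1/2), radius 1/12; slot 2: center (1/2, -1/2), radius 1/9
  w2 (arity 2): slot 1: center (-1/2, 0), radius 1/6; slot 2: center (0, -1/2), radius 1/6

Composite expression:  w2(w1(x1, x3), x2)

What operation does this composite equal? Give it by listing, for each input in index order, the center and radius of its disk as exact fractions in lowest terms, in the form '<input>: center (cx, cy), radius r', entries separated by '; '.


x1: center (-11/24, 1/12), radius 1/72; x2: center (0, -1/2), radius 1/6; x3: center (-5/12, -1/12), radius 1/54

Below w2, radii multiply path by path; the x-disk centers shift.
input x1: applying the 2 nested substitutions gives center (-11/24, 1/12), radius 1/72
input x3: applying the 2 nested substitutions gives center (-5/12, -1/12), radius 1/54
input x2: applying the 1 nested substitution gives center (0, -1/2), radius 1/6


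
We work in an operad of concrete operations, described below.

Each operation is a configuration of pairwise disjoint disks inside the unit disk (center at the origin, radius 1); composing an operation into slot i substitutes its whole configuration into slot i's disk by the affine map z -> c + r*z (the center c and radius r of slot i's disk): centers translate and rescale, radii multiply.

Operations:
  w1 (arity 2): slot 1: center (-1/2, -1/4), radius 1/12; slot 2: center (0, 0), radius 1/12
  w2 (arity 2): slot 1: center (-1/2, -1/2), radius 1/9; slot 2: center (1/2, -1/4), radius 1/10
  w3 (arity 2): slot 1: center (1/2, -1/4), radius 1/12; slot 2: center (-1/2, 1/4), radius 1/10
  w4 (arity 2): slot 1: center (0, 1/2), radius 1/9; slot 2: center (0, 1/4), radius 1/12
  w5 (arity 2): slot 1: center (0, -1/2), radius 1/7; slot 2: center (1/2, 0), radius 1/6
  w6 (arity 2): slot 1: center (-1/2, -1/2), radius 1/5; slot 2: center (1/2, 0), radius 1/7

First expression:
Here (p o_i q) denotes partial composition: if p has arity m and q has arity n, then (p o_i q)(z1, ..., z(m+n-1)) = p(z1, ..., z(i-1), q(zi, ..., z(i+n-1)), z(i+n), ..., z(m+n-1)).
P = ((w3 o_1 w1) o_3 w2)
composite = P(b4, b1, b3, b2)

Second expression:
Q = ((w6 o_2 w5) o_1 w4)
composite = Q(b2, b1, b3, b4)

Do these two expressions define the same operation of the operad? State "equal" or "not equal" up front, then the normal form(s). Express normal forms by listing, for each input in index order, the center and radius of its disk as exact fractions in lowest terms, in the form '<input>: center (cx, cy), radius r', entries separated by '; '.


not equal; first: b1: center (1/2, -1/4), radius 1/144; b2: center (-9/20, 9/40), radius 1/100; b3: center (-11/20, 1/5), radius 1/90; b4: center (11/24, -13/48), radius 1/144; second: b1: center (-1/2, -9/20), radius 1/60; b2: center (-1/2, -2/5), radius 1/45; b3: center (1/2, -1/14), radius 1/49; b4: center (4/7, 0), radius 1/42
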